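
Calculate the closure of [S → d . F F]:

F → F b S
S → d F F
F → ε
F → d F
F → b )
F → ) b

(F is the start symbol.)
To compute CLOSURE, for each item [A → α.Bβ] where B is a non-terminal, add [B → .γ] for all productions B → γ; repeat for the newly added items until nothing changes.

Start with: [S → d . F F]
  [S → d . F F] has the dot before F: add [F → . F b S], [F → .], [F → . d F], [F → . b )], [F → . ) b]
No further items can be added.

CLOSURE = { [F → . ) b], [F → . F b S], [F → . b )], [F → . d F], [F → .], [S → d . F F] }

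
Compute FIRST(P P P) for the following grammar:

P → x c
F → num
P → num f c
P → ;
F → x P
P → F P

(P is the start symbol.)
{ ';', 'num', 'x' }

FIRST sets of the non-terminals involved (from the grammar, by fixed-point iteration):
  FIRST(P) = { ';', 'num', 'x' }

To compute FIRST(P P P), process the symbols left to right:
Symbol P is a non-terminal. Add FIRST(P) \ {ε} = { ';', 'num', 'x' }
P is not nullable (ε ∉ FIRST(P)), so stop here.
FIRST(P P P) = { ';', 'num', 'x' }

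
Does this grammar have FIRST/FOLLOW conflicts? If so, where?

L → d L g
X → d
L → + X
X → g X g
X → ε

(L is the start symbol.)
Nullable non-terminals: X.

X: nullable alternative(s) X → ε; FOLLOW(X) = { $, 'g' }
  X → d: FIRST \ {ε} = { 'd' } — disjoint from FOLLOW(X)
  X → g X g: FIRST \ {ε} = { 'g' } — overlaps FOLLOW(X) on { 'g' }: CONFLICT
  X → ε: FIRST \ {ε} = { } — this is the only nullable alternative, skip

L has no nullable alternative, so no FIRST/FOLLOW check is needed there.

So the grammar has 1 FIRST/FOLLOW conflict (marked CONFLICT above).

Answer: Yes. X → g X g with FOLLOW(X) on { 'g' }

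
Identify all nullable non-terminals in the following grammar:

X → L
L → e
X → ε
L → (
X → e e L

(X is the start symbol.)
{ 'X' }

A non-terminal is nullable if it can derive ε (the empty string): either it has an ε-production, or it has a production whose right-hand side consists entirely of nullable non-terminals.

ε-productions: X → ε
So X is immediately nullable.
No further non-terminal can be added: every production for the remaining non-terminals contains a terminal or a non-nullable non-terminal.
Nullable = { 'X' }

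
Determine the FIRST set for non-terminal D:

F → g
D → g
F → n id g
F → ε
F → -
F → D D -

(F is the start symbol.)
{ 'g' }

To compute FIRST(D), examine every production with D on the left-hand side, reading each right-hand side left to right until a non-nullable symbol is reached.

From D → g:
  - g is a terminal: add 'g' and stop

Collecting: FIRST(D) = { 'g' }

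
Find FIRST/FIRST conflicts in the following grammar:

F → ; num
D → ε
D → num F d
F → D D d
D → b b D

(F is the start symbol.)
No FIRST/FIRST conflicts.

A FIRST/FIRST conflict occurs when two productions N → α and N → β for the same non-terminal have FIRST(α) ∩ FIRST(β) ≠ ∅ (with ε ∈ FIRST of a nullable right-hand side, so two nullable alternatives also conflict).

FIRST sets of the non-terminals at (or reachable through a nullable prefix from) the front of some alternative:
  FIRST(D) = { 'b', 'num', ε }

Productions for F:
  F → ; num: FIRST = { ';' }
  F → D D d: FIRST = { 'b', 'd', 'num' }
Productions for D:
  D → ε: FIRST = { ε }
  D → num F d: FIRST = { 'num' }
  D → b b D: FIRST = { 'b' }

All alternatives of each non-terminal have pairwise disjoint FIRST sets.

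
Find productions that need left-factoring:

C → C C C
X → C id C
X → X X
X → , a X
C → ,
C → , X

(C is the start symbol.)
Left-factoring is needed when two productions for the same non-terminal
share a common prefix on the right-hand side.

Productions for C:
  C → C C C
  C → ,
  C → , X
Productions for X:
  X → C id C
  X → X X
  X → , a X

Found common prefix ',' in productions for C

Answer: Yes, C has productions with common prefix ','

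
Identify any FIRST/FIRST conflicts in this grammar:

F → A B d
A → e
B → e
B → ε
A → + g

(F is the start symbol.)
No FIRST/FIRST conflicts.

A FIRST/FIRST conflict occurs when two productions N → α and N → β for the same non-terminal have FIRST(α) ∩ FIRST(β) ≠ ∅ (with ε ∈ FIRST of a nullable right-hand side, so two nullable alternatives also conflict).

Productions for A:
  A → e: FIRST = { 'e' }
  A → + g: FIRST = { '+' }
Productions for B:
  B → e: FIRST = { 'e' }
  B → ε: FIRST = { ε }
F has only one production, so no FIRST/FIRST conflict is possible there.

All alternatives of each non-terminal have pairwise disjoint FIRST sets.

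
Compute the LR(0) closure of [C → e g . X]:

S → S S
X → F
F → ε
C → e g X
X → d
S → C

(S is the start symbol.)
{ [C → e g . X], [F → .], [X → . F], [X → . d] }

To compute CLOSURE, for each item [A → α.Bβ] where B is a non-terminal, add [B → .γ] for all productions B → γ; repeat for the newly added items until nothing changes.

Start with: [C → e g . X]
  [C → e g . X] has the dot before X: add [X → . F], [X → . d]
  [X → . F] has the dot before F: add [F → .]
No further items can be added.

CLOSURE = { [C → e g . X], [F → .], [X → . F], [X → . d] }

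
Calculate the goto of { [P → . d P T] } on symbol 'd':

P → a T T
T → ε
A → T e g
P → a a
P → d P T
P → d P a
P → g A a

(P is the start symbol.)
{ [P → . a T T], [P → . a a], [P → . d P T], [P → . d P a], [P → . g A a], [P → d . P T] }

GOTO(I, 'd') = CLOSURE({ [A → αX.β] : [A → α.Xβ] ∈ I, X = 'd' })

Items with dot before 'd', with the dot advanced:
  [P → . d P T] → [P → d . P T]
Closure of the advanced items:
  [P → d . P T] has the dot before P: add [P → . a T T], [P → . a a], [P → . d P T], [P → . d P a], [P → . g A a]

GOTO = { [P → . a T T], [P → . a a], [P → . d P T], [P → . d P a], [P → . g A a], [P → d . P T] }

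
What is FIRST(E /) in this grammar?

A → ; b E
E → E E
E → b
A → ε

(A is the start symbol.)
{ 'b' }

FIRST sets of the non-terminals involved (from the grammar, by fixed-point iteration):
  FIRST(E) = { 'b' }

To compute FIRST(E /), process the symbols left to right:
Symbol E is a non-terminal. Add FIRST(E) \ {ε} = { 'b' }
E is not nullable (ε ∉ FIRST(E)), so stop here.
FIRST(E /) = { 'b' }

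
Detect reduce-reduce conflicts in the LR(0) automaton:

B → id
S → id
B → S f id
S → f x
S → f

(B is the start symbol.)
Yes — I4: [B → id .] vs [S → id .]

A reduce-reduce conflict occurs when an LR(0) state has two complete items [A → α .] and [B → β .] — both call for a reduction, and with no lookahead the parser cannot choose between them.

Augment with B' → B and build the canonical LR(0) collection (I0 = CLOSURE({[B' → . B]}), then GOTO on every symbol after a dot until no new states appear). It has 8 states:
  I0: { [B → . S f id], [B → . id], [B' → . B], [S → . f x], [S → . f], [S → . id] }  — shift
  I1: { [B' → B .] }  — accept
  I2: { [B → S . f id] }  — shift
  I3: { [S → f . x], [S → f .] }  — shift, reduce
  I4: { [B → id .], [S → id .] }  — 2 reduces
  I5: { [S → f x .] }  — reduce
  I6: { [B → S f . id] }  — shift
  I7: { [B → S f id .] }  — reduce

I4 contains complete items [B → id .], [S → id .] — reduce-reduce conflict.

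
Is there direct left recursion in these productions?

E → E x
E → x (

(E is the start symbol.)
Yes, E is left-recursive

E → E x: LEFT RECURSIVE (starts with E)
E → x (: starts with x

The grammar has direct left recursion on: E.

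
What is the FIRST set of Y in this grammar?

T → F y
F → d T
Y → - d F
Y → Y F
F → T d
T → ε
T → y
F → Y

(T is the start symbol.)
{ '-' }

From Y → - d F:
  - '-' is a terminal: add '-' and stop
From Y → Y F:
  - Y is the symbol being defined: contributes nothing new
    Y is not nullable, so stop

Collecting: FIRST(Y) = { '-' }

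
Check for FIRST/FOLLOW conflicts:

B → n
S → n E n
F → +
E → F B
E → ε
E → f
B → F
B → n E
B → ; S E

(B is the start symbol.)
Nullable non-terminals: E.
FIRST sets used below: FIRST(F) = { '+' }

E: nullable alternative(s) E → ε; FOLLOW(E) = { $, 'n' }
  E → F B: FIRST \ {ε} = { '+' } — disjoint from FOLLOW(E)
  E → ε: FIRST \ {ε} = { } — this is the only nullable alternative, skip
  E → f: FIRST \ {ε} = { 'f' } — disjoint from FOLLOW(E)

B, F, S have no nullable alternative, so no FIRST/FOLLOW check is needed there.

No FIRST/FOLLOW conflicts found.

Answer: No FIRST/FOLLOW conflicts.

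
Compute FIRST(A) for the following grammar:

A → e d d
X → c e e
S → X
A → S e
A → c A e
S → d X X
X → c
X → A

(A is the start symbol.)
To compute FIRST(A), examine every production with A on the left-hand side, reading each right-hand side left to right until a non-nullable symbol is reached.

FIRST sets of the other non-terminals involved (by the same procedure, iterated to a fixed point):
  FIRST(S) = { 'c', 'd', 'e' }

From A → e d d:
  - e is a terminal: add 'e' and stop
From A → S e:
  - S is a non-terminal: add FIRST(S) \ {ε} = { 'c', 'd', 'e' }
    S is not nullable, so stop
From A → c A e:
  - c is a terminal: add 'c' and stop

Collecting: FIRST(A) = { 'c', 'd', 'e' }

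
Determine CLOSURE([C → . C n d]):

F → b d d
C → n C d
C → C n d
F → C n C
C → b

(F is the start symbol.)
{ [C → . C n d], [C → . b], [C → . n C d] }

Start with: [C → . C n d]
  [C → . C n d] has the dot before C: add [C → . n C d], [C → . b]
No further items can be added.

CLOSURE = { [C → . C n d], [C → . b], [C → . n C d] }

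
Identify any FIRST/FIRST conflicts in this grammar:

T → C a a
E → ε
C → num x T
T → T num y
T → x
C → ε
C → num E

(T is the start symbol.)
FIRST sets of the non-terminals at (or reachable through a nullable prefix from) the front of some alternative:
  FIRST(C) = { 'num', ε }
  FIRST(T) = { 'a', 'num', 'x' }

Productions for T:
  T → C a a: FIRST = { 'a', 'num' }
  T → T num y: FIRST = { 'a', 'num', 'x' }
  T → x: FIRST = { 'x' }
Productions for C:
  C → num x T: FIRST = { 'num' }
  C → ε: FIRST = { ε }
  C → num E: FIRST = { 'num' }
E has only one production, so no FIRST/FIRST conflict is possible there.

Conflict for T: T → C a a and T → T num y
  Overlap: { 'a', 'num' }
Conflict for T: T → T num y and T → x
  Overlap: { 'x' }
Conflict for C: C → num x T and C → num E
  Overlap: { 'num' }

Answer: Yes. T → C a a / T → T num y on { 'a', 'num' }; T → T num y / T → x on { 'x' }; C → num x T / C → num E on { 'num' }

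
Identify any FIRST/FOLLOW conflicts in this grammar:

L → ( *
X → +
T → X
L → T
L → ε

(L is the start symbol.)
No FIRST/FOLLOW conflicts.

A FIRST/FOLLOW conflict occurs when a non-terminal N has a nullable alternative N → β (β ⇒* ε) and another alternative N → α with FIRST(α) ∩ FOLLOW(N) ≠ ∅: on such a lookahead the parser cannot decide between expanding α and letting N vanish via β.

Nullable non-terminals: L.
FIRST sets used below: FIRST(T) = { '+' }

L: nullable alternative(s) L → ε; FOLLOW(L) = { $ }
  L → ( *: FIRST \ {ε} = { '(' } — disjoint from FOLLOW(L)
  L → T: FIRST \ {ε} = { '+' } — disjoint from FOLLOW(L)
  L → ε: FIRST \ {ε} = { } — this is the only nullable alternative, skip

T, X have no nullable alternative, so no FIRST/FOLLOW check is needed there.

No FIRST/FOLLOW conflicts found.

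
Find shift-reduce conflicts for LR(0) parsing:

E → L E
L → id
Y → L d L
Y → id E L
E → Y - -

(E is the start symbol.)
Yes — I4: [L → id .] vs [L → . id]

A shift-reduce conflict occurs when an LR(0) state has both:
  - a complete (reduce) item [A → α .] (dot at the end), and
  - a shift item [B → β . c γ] (dot before a terminal).

Augment with E' → E and build the canonical LR(0) collection (I0 = CLOSURE({[E' → . E]}), then GOTO on every symbol after a dot until no new states appear). It has 13 states:
  I0: { [E → . L E], [E → . Y - -], [E' → . E], [L → . id], [Y → . L d L], [Y → . id E L] }  — shift
  I1: { [E' → E .] }  — accept
  I2: { [E → . L E], [E → . Y - -], [E → L . E], [L → . id], [Y → . L d L], [Y → . id E L], [Y → L . d L] }  — shift
  I3: { [E → Y . - -] }  — shift
  I4: { [E → . L E], [E → . Y - -], [L → . id], [L → id .], [Y → . L d L], [Y → . id E L], [Y → id . E L] }  — shift, reduce
  I5: { [L → . id], [Y → id E . L] }  — shift
  I6: { [Y → id E L .] }  — reduce
  I7: { [L → id .] }  — reduce
  I8: { [E → Y - . -] }  — shift
  I9: { [E → Y - - .] }  — reduce
  I10: { [E → L E .] }  — reduce
  I11: { [L → . id], [Y → L d . L] }  — shift
  I12: { [Y → L d L .] }  — reduce

I4 contains reduce item [L → id .] and shift items [L → . id], [Y → . id E L] — shift-reduce conflict.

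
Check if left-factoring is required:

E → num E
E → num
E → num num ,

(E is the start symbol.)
Yes, E has productions with common prefix 'num'

Left-factoring is needed when two productions for the same non-terminal
share a common prefix on the right-hand side.

Productions for E:
  E → num E
  E → num
  E → num num ,

Found common prefix 'num' in productions for E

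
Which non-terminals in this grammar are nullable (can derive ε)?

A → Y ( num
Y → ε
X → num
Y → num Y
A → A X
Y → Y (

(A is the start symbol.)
{ 'Y' }

A non-terminal is nullable if it can derive ε (the empty string): either it has an ε-production, or it has a production whose right-hand side consists entirely of nullable non-terminals.

ε-productions: Y → ε
So Y is immediately nullable.
No further non-terminal can be added: every production for the remaining non-terminals contains a terminal or a non-nullable non-terminal.
Nullable = { 'Y' }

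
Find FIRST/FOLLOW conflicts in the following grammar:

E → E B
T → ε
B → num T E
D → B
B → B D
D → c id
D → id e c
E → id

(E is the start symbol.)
A FIRST/FOLLOW conflict occurs when a non-terminal N has a nullable alternative N → β (β ⇒* ε) and another alternative N → α with FIRST(α) ∩ FOLLOW(N) ≠ ∅: on such a lookahead the parser cannot decide between expanding α and letting N vanish via β.

Nullable non-terminals: T.
T has a nullable alternative but only one production, so nothing to check.

B, D, E have no nullable alternative, so no FIRST/FOLLOW check is needed there.

No FIRST/FOLLOW conflicts found.

Answer: No FIRST/FOLLOW conflicts.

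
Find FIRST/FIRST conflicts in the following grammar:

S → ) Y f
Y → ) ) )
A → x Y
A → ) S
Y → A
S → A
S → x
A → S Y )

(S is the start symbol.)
Yes. S → ')' Y f / S → A on { ')' }; S → A / S → x on { 'x' }; Y → ')' ')' ')' / Y → A on { ')' }; A → x Y / A → S Y ')' on { 'x' }; A → ')' S / A → S Y ')' on { ')' }

A FIRST/FIRST conflict occurs when two productions N → α and N → β for the same non-terminal have FIRST(α) ∩ FIRST(β) ≠ ∅ (with ε ∈ FIRST of a nullable right-hand side, so two nullable alternatives also conflict).

FIRST sets of the non-terminals at (or reachable through a nullable prefix from) the front of some alternative:
  FIRST(A) = { ')', 'x' }
  FIRST(S) = { ')', 'x' }

Productions for S:
  S → ) Y f: FIRST = { ')' }
  S → A: FIRST = { ')', 'x' }
  S → x: FIRST = { 'x' }
Productions for Y:
  Y → ) ) ): FIRST = { ')' }
  Y → A: FIRST = { ')', 'x' }
Productions for A:
  A → x Y: FIRST = { 'x' }
  A → ) S: FIRST = { ')' }
  A → S Y ): FIRST = { ')', 'x' }

Conflict for S: S → ) Y f and S → A
  Overlap: { ')' }
Conflict for S: S → A and S → x
  Overlap: { 'x' }
Conflict for Y: Y → ) ) ) and Y → A
  Overlap: { ')' }
Conflict for A: A → x Y and A → S Y )
  Overlap: { 'x' }
Conflict for A: A → ) S and A → S Y )
  Overlap: { ')' }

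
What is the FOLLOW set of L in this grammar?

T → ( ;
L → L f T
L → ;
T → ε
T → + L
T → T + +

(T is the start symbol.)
{ $, '+', 'f' }

In L → L f T: L is followed by f T, add FIRST(f T) \ {ε} = { 'f' }
In T → + L: L is at the end, add FOLLOW(T)

The FOLLOW sets referred to above (computed the same way, to a fixed point):
  FOLLOW(T) = { $, '+', 'f' }

Taking the union: FOLLOW(L) = { $, '+', 'f' }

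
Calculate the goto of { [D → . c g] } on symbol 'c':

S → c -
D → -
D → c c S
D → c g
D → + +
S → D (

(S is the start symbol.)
GOTO(I, 'c') = CLOSURE({ [A → αX.β] : [A → α.Xβ] ∈ I, X = 'c' })

Items with dot before 'c', with the dot advanced:
  [D → . c g] → [D → c . g]
Closure adds nothing (no advanced item has the dot before a non-terminal).

GOTO = { [D → c . g] }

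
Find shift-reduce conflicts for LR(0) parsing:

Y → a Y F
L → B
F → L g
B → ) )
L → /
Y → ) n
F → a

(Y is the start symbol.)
A shift-reduce conflict occurs when an LR(0) state has both:
  - a complete (reduce) item [A → α .] (dot at the end), and
  - a shift item [B → β . c γ] (dot before a terminal).

Augment with Y' → Y and build the canonical LR(0) collection (I0 = CLOSURE({[Y' → . Y]}), then GOTO on every symbol after a dot until no new states appear). It has 14 states:
  I0: { [Y → . ) n], [Y → . a Y F], [Y' → . Y] }  — shift
  I1: { [Y → ) . n] }  — shift
  I2: { [Y' → Y .] }  — accept
  I3: { [Y → . ) n], [Y → . a Y F], [Y → a . Y F] }  — shift
  I4: { [B → . ) )], [F → . L g], [F → . a], [L → . /], [L → . B], [Y → a Y . F] }  — shift
  I5: { [B → ) . )] }  — shift
  I6: { [L → / .] }  — reduce
  I7: { [L → B .] }  — reduce
  I8: { [Y → a Y F .] }  — reduce
  I9: { [F → L . g] }  — shift
  I10: { [F → a .] }  — reduce
  I11: { [F → L g .] }  — reduce
  I12: { [B → ) ) .] }  — reduce
  I13: { [Y → ) n .] }  — reduce

No state contains both a complete item and a shift item.

Answer: No shift-reduce conflicts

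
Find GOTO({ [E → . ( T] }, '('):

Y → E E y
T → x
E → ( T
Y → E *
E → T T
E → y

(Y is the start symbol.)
GOTO(I, '(') = CLOSURE({ [A → αX.β] : [A → α.Xβ] ∈ I, X = '(' })

Items with dot before '(', with the dot advanced:
  [E → . ( T] → [E → ( . T]
Closure of the advanced items:
  [E → ( . T] has the dot before T: add [T → . x]

GOTO = { [E → ( . T], [T → . x] }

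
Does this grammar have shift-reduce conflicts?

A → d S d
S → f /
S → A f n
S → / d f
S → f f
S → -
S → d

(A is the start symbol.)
A shift-reduce conflict occurs when an LR(0) state has both:
  - a complete (reduce) item [A → α .] (dot at the end), and
  - a shift item [B → β . c γ] (dot before a terminal).

Augment with A' → A and build the canonical LR(0) collection (I0 = CLOSURE({[A' → . A]}), then GOTO on every symbol after a dot until no new states appear). It has 16 states:
  I0: { [A → . d S d], [A' → . A] }  — shift
  I1: { [A' → A .] }  — accept
  I2: { [A → . d S d], [A → d . S d], [S → . -], [S → . / d f], [S → . A f n], [S → . d], [S → . f /], [S → . f f] }  — shift
  I3: { [S → - .] }  — reduce
  I4: { [S → / . d f] }  — shift
  I5: { [S → A . f n] }  — shift
  I6: { [A → d S . d] }  — shift
  I7: { [A → . d S d], [A → d . S d], [S → . -], [S → . / d f], [S → . A f n], [S → . d], [S → . f /], [S → . f f], [S → d .] }  — shift, reduce
  I8: { [S → f . /], [S → f . f] }  — shift
  I9: { [S → f / .] }  — reduce
  I10: { [S → f f .] }  — reduce
  I11: { [A → d S d .] }  — reduce
  I12: { [S → A f . n] }  — shift
  I13: { [S → A f n .] }  — reduce
  I14: { [S → / d . f] }  — shift
  I15: { [S → / d f .] }  — reduce

I7 contains reduce item [S → d .] and shift items [A → . d S d], [S → . -], [S → . / d f], [S → . d], [S → . f /], [S → . f f] — shift-reduce conflict.

Answer: Yes — I7: [S → d .] vs [A → . d S d]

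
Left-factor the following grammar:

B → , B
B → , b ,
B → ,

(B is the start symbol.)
Left-factoring transforms A → αβ₁ | αβ₂ into A → αA' and A' → β₁ | β₂
(α is the longest common prefix among the alternatives). Repeat until
no nonterminal has two alternatives with a common prefix.

Round 1: B has alternatives sharing prefix ','. Introduce B': B → , B'
  Add: B' → B
  Add: B' → b ,
  Add: B' → ε

No remaining common prefixes — done.

Resulting grammar:
B → , B'
B' → B
B' → b ,
B' → ε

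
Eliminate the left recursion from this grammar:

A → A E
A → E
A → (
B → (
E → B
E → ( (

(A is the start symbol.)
A → E A'
A → ( A'
A' → E A'
A' → ε
B → (
E → B
E → ( (

A is directly left-recursive. The standard transformation for
  A → A α₁ | ... | A α_m | β₁ | ... | β_n
is
  A  → β₁ A' | ... | β_n A'
  A' → α₁ A' | ... | α_m A' | ε

A → E becomes A → E A'
A → ( becomes A → ( A'
A → A E becomes A' → E A'
Add A' → ε

Productions for other non-terminals are unchanged:
  B → (
  E → B
  E → ( (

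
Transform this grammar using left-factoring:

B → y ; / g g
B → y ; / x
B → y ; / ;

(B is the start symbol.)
Left-factoring transforms A → αβ₁ | αβ₂ into A → αA' and A' → β₁ | β₂
(α is the longest common prefix among the alternatives). Repeat until
no nonterminal has two alternatives with a common prefix.

Round 1: B has alternatives sharing prefix 'y ; /'. Introduce B': B → y ; / B'
  Add: B' → g g
  Add: B' → x
  Add: B' → ;

No remaining common prefixes — done.

Resulting grammar:
B → y ; / B'
B' → g g
B' → x
B' → ;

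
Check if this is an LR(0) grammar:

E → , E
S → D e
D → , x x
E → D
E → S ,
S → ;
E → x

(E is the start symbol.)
No. Shift-reduce conflict between [E → D .] and [S → D . e]

A grammar is LR(0) if no state in the canonical LR(0) collection has:
  - both a shift item (dot before a terminal) and a complete item (shift-reduce conflict), or
  - two or more complete items (reduce-reduce conflict; the accept item [E' → E .] counts as a complete item here).

Augment with E' → E and build the canonical LR(0) collection (I0 = CLOSURE({[E' → . E]}), then GOTO on every symbol after a dot until no new states appear). It has 12 states:
  I0: { [D → . , x x], [E → . , E], [E → . D], [E → . S ,], [E → . x], [E' → . E], [S → . ;], [S → . D e] }  — shift
  I1: { [D → , . x x], [D → . , x x], [E → , . E], [E → . , E], [E → . D], [E → . S ,], [E → . x], [S → . ;], [S → . D e] }  — shift
  I2: { [S → ; .] }  — reduce
  I3: { [E → D .], [S → D . e] }  — shift, reduce
  I4: { [E' → E .] }  — accept
  I5: { [E → S . ,] }  — shift
  I6: { [E → x .] }  — reduce
  I7: { [E → S , .] }  — reduce
  I8: { [S → D e .] }  — reduce
  I9: { [E → , E .] }  — reduce
  I10: { [D → , x . x], [E → x .] }  — shift, reduce
  I11: { [D → , x x .] }  — reduce

Conflict in state I3:
  Shift-reduce conflict between [E → D .] and [S → D . e]
So the grammar is NOT LR(0).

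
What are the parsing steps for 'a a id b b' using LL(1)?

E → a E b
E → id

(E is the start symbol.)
LL(1) parsing maintains a stack (initially the start symbol over $) and the input. At each step: if the stack top is a terminal, match it against the current input token; if it is a non-terminal N, replace it with the RHS of M[N, lookahead] (the unique production whose predict set contains the lookahead).

Stack is shown with the top on the left.

Stack      Input         Action
-------------------------------
E $        a a id b b $  output E → a E b
a E b $    a a id b b $  match 'a'
E b $      a id b b $    output E → a E b
a E b b $  a id b b $    match 'a'
E b b $    id b b $      output E → id
id b b $   id b b $      match 'id'
b b $      b b $         match 'b'
b $        b $           match 'b'
$          $             accept

The string is accepted.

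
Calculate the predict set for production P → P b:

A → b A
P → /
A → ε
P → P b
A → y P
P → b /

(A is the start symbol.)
PREDICT(P → P b) = (FIRST(RHS) \ {ε}) ∪ (FOLLOW(P) if ε ∈ FIRST(RHS), i.e. RHS ⇒* ε)
FIRST(P) = { '/', 'b' }
FIRST(P b) = { '/', 'b' }
ε ∉ FIRST(P b), so FOLLOW(P) is not added.
PREDICT(P → P b) = { '/', 'b' }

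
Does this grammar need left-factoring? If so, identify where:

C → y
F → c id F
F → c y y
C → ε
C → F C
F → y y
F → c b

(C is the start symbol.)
Yes, F has productions with common prefix 'c'

Left-factoring is needed when two productions for the same non-terminal
share a common prefix on the right-hand side.

Productions for C:
  C → y
  C → ε
  C → F C
Productions for F:
  F → c id F
  F → c y y
  F → y y
  F → c b

Found common prefix 'c' in productions for F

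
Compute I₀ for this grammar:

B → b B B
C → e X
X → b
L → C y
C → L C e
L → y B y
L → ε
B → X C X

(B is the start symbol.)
{ [B → . X C X], [B → . b B B], [B' → . B], [X → . b] }

First, augment the grammar with B' → B
I₀ = CLOSURE({ [B' → . B] }):
  [B' → . B] has the dot before B: add [B → . b B B], [B → . X C X]
  [B → . X C X] has the dot before X: add [X → . b]
No further items can be added.

I₀ = { [B → . X C X], [B → . b B B], [B' → . B], [X → . b] }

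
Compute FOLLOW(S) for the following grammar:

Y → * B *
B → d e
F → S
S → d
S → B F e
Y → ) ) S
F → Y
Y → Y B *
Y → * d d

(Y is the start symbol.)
{ $, 'd', 'e' }

In F → S: S is at the end, add FOLLOW(F)
In Y → ) ) S: S is at the end, add FOLLOW(Y)

The FOLLOW sets referred to above (computed the same way, to a fixed point):
  FOLLOW(F) = { 'e' }
  FOLLOW(Y) = { $, 'd', 'e' }

Taking the union: FOLLOW(S) = { $, 'd', 'e' }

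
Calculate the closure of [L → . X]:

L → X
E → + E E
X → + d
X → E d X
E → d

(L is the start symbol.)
{ [E → . + E E], [E → . d], [L → . X], [X → . + d], [X → . E d X] }

Start with: [L → . X]
  [L → . X] has the dot before X: add [X → . + d], [X → . E d X]
  [X → . E d X] has the dot before E: add [E → . + E E], [E → . d]
No further items can be added.

CLOSURE = { [E → . + E E], [E → . d], [L → . X], [X → . + d], [X → . E d X] }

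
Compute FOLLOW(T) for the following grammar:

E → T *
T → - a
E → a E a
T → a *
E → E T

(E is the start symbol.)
{ $, '*', '-', 'a' }

To compute FOLLOW(T), find every occurrence of T on a right-hand side N → α T β: add FIRST(β) \ {ε}, and if β is empty or nullable also add FOLLOW(N). Iterate to a fixed point.

In E → T *: T is followed by '*', add FIRST('*') \ {ε} = { '*' }
In E → E T: T is at the end, add FOLLOW(E)

The FOLLOW sets referred to above (computed the same way, to a fixed point):
  FOLLOW(E) = { $, '-', 'a' }

Taking the union: FOLLOW(T) = { $, '*', '-', 'a' }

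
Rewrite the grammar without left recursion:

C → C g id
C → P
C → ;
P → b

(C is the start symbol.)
C is directly left-recursive. The standard transformation for
  A → A α₁ | ... | A α_m | β₁ | ... | β_n
is
  A  → β₁ A' | ... | β_n A'
  A' → α₁ A' | ... | α_m A' | ε

C → P becomes C → P C'
C → ; becomes C → ; C'
C → C g id becomes C' → g id C'
Add C' → ε

Productions for other non-terminals are unchanged:
  P → b

Resulting grammar:
C → P C'
C → ; C'
C' → g id C'
C' → ε
P → b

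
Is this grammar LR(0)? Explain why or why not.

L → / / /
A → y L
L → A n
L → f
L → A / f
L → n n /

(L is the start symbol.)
Yes, the grammar is LR(0)

Augment with L' → L and build the canonical LR(0) collection (I0 = CLOSURE({[L' → . L]}), then GOTO on every symbol after a dot until no new states appear). It has 15 states:
  I0: { [A → . y L], [L → . / / /], [L → . A / f], [L → . A n], [L → . f], [L → . n n /], [L' → . L] }  — shift
  I1: { [L → / . / /] }  — shift
  I2: { [L → A . / f], [L → A . n] }  — shift
  I3: { [L' → L .] }  — accept
  I4: { [L → f .] }  — reduce
  I5: { [L → n . n /] }  — shift
  I6: { [A → . y L], [A → y . L], [L → . / / /], [L → . A / f], [L → . A n], [L → . f], [L → . n n /] }  — shift
  I7: { [A → y L .] }  — reduce
  I8: { [L → n n . /] }  — shift
  I9: { [L → n n / .] }  — reduce
  I10: { [L → A / . f] }  — shift
  I11: { [L → A n .] }  — reduce
  I12: { [L → A / f .] }  — reduce
  I13: { [L → / / . /] }  — shift
  I14: { [L → / / / .] }  — reduce

Every state is either a pure shift/goto state or contains exactly one complete item and nothing to shift — no conflicts. The grammar is LR(0).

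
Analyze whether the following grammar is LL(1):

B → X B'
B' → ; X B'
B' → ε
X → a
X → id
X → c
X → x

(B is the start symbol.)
Relevant sets:
  FOLLOW(B') = { $ }

For B':
  PREDICT(B' → ';' X B') = { ';' }
  PREDICT(B' → ε) = { $ }
For X:
  PREDICT(X → a) = { 'a' }
  PREDICT(X → id) = { 'id' }
  PREDICT(X → c) = { 'c' }
  PREDICT(X → x) = { 'x' }
B has a single production, so nothing to check there.

All predict sets are disjoint. The grammar IS LL(1).

Answer: Yes, the grammar is LL(1).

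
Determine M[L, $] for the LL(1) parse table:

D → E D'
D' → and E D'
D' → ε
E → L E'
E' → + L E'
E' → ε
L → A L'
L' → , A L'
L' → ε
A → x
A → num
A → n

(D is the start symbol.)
To find M[L, $], we find productions for L where $ is in the predict set (PREDICT(N → α) = (FIRST(α) \ {ε}) ∪ (FOLLOW(N) if α ⇒* ε)).

Relevant sets:
  FIRST(A) = { 'n', 'num', 'x' }

L → A L': PREDICT = { 'n', 'num', 'x' }

M[L, $] is empty (no production applies)

Answer: Empty (error entry)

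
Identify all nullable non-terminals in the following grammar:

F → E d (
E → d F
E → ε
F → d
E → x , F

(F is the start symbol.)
A non-terminal is nullable if it can derive ε (the empty string): either it has an ε-production, or it has a production whose right-hand side consists entirely of nullable non-terminals.

ε-productions: E → ε
So E is immediately nullable.
No further non-terminal can be added: every production for the remaining non-terminals contains a terminal or a non-nullable non-terminal.
Nullable = { 'E' }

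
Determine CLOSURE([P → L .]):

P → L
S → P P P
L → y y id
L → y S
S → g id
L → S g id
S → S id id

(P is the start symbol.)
Start with: [P → L .]
The dot is at the end, so nothing is added.

CLOSURE = { [P → L .] }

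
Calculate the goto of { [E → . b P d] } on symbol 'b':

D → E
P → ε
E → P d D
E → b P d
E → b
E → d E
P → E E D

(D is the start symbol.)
{ [E → . P d D], [E → . b P d], [E → . b], [E → . d E], [E → b . P d], [P → . E E D], [P → .] }

GOTO(I, 'b') = CLOSURE({ [A → αX.β] : [A → α.Xβ] ∈ I, X = 'b' })

Items with dot before 'b', with the dot advanced:
  [E → . b P d] → [E → b . P d]
Closure of the advanced items:
  [E → b . P d] has the dot before P: add [P → .], [P → . E E D]
  [P → . E E D] has the dot before E: add [E → . P d D], [E → . b P d], [E → . b], [E → . d E]

GOTO = { [E → . P d D], [E → . b P d], [E → . b], [E → . d E], [E → b . P d], [P → . E E D], [P → .] }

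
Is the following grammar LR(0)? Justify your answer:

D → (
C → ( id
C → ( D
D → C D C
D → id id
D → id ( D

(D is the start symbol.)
No. Shift-reduce conflict between [D → ( .] and [C → . ( D]

A grammar is LR(0) if no state in the canonical LR(0) collection has:
  - both a shift item (dot before a terminal) and a complete item (shift-reduce conflict), or
  - two or more complete items (reduce-reduce conflict; the accept item [D' → D .] counts as a complete item here).

Augment with D' → D and build the canonical LR(0) collection (I0 = CLOSURE({[D' → . D]}), then GOTO on every symbol after a dot until no new states appear). It has 13 states:
  I0: { [C → . ( D], [C → . ( id], [D → . (], [D → . C D C], [D → . id ( D], [D → . id id], [D' → . D] }  — shift
  I1: { [C → ( . D], [C → ( . id], [C → . ( D], [C → . ( id], [D → ( .], [D → . (], [D → . C D C], [D → . id ( D], [D → . id id] }  — shift, reduce
  I2: { [C → . ( D], [C → . ( id], [D → . (], [D → . C D C], [D → . id ( D], [D → . id id], [D → C . D C] }  — shift
  I3: { [D' → D .] }  — accept
  I4: { [D → id . ( D], [D → id . id] }  — shift
  I5: { [C → . ( D], [C → . ( id], [D → . (], [D → . C D C], [D → . id ( D], [D → . id id], [D → id ( . D] }  — shift
  I6: { [D → id id .] }  — reduce
  I7: { [D → id ( D .] }  — reduce
  I8: { [C → . ( D], [C → . ( id], [D → C D . C] }  — shift
  I9: { [C → ( . D], [C → ( . id], [C → . ( D], [C → . ( id], [D → . (], [D → . C D C], [D → . id ( D], [D → . id id] }  — shift
  I10: { [D → C D C .] }  — reduce
  I11: { [C → ( D .] }  — reduce
  I12: { [C → ( id .], [D → id . ( D], [D → id . id] }  — shift, reduce

Conflict in state I1:
  Shift-reduce conflict between [D → ( .] and [C → . ( D]
So the grammar is NOT LR(0).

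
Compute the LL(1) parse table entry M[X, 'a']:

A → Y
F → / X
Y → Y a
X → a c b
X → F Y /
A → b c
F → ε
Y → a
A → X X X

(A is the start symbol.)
To find M[X, 'a'], we find productions for X where 'a' is in the predict set (PREDICT(N → α) = (FIRST(α) \ {ε}) ∪ (FOLLOW(N) if α ⇒* ε)).

Relevant sets:
  FIRST(F) = { '/', ε }
  FIRST(Y) = { 'a' }

X → a c b: PREDICT = { 'a' }
  'a' is in predict set, so this production goes in M[X, 'a']
X → F Y /: PREDICT = { '/', 'a' }
  'a' is in predict set, so this production goes in M[X, 'a']

M[X, 'a'] = X → a c b, X → F Y /  (a multiply-defined cell — the grammar is not LL(1))

Answer: X → a c b, X → F Y /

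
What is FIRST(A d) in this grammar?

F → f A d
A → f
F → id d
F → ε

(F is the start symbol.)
{ 'f' }

FIRST sets of the non-terminals involved (from the grammar, by fixed-point iteration):
  FIRST(A) = { 'f' }

To compute FIRST(A d), process the symbols left to right:
Symbol A is a non-terminal. Add FIRST(A) \ {ε} = { 'f' }
A is not nullable (ε ∉ FIRST(A)), so stop here.
FIRST(A d) = { 'f' }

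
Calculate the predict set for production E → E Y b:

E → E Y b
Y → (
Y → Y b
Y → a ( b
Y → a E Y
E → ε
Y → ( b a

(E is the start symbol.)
PREDICT(E → E Y b) = (FIRST(RHS) \ {ε}) ∪ (FOLLOW(E) if ε ∈ FIRST(RHS), i.e. RHS ⇒* ε)
FIRST(E) = { '(', 'a', ε }
FIRST(Y) = { '(', 'a' }
FIRST(E Y b) = { '(', 'a' }
ε ∉ FIRST(E Y b), so FOLLOW(E) is not added.
PREDICT(E → E Y b) = { '(', 'a' }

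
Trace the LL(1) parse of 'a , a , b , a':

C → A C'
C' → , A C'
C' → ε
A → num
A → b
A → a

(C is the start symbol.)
LL(1) parsing maintains a stack (initially the start symbol over $) and the input. At each step: if the stack top is a terminal, match it against the current input token; if it is a non-terminal N, replace it with the RHS of M[N, lookahead] (the unique production whose predict set contains the lookahead).

Stack is shown with the top on the left.

Stack     Input            Action
---------------------------------
C $       a , a , b , a $  output C → A C'
A C' $    a , a , b , a $  output A → a
a C' $    a , a , b , a $  match 'a'
C' $      , a , b , a $    output C' → , A C'
, A C' $  , a , b , a $    match ','
A C' $    a , b , a $      output A → a
a C' $    a , b , a $      match 'a'
C' $      , b , a $        output C' → , A C'
, A C' $  , b , a $        match ','
A C' $    b , a $          output A → b
b C' $    b , a $          match 'b'
C' $      , a $            output C' → , A C'
, A C' $  , a $            match ','
A C' $    a $              output A → a
a C' $    a $              match 'a'
C' $      $                output C' → ε
$         $                accept

The string is accepted.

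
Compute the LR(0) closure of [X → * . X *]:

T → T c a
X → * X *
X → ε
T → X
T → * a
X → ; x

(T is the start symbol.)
To compute CLOSURE, for each item [A → α.Bβ] where B is a non-terminal, add [B → .γ] for all productions B → γ; repeat for the newly added items until nothing changes.

Start with: [X → * . X *]
  [X → * . X *] has the dot before X: add [X → . * X *], [X → .], [X → . ; x]
No further items can be added.

CLOSURE = { [X → * . X *], [X → . * X *], [X → . ; x], [X → .] }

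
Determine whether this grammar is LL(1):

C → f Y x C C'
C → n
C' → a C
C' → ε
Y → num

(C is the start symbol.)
No. Predict set conflict for C': { 'a' }

Relevant sets:
  FOLLOW(C') = { $, 'a' }

For C:
  PREDICT(C → f Y x C C') = { 'f' }
  PREDICT(C → n) = { 'n' }
For C':
  PREDICT(C' → a C) = { 'a' }
  PREDICT(C' → ε) = { $, 'a' }
Y has a single production, so nothing to check there.

Conflict found: Predict set conflict for C': { 'a' }
The grammar is NOT LL(1).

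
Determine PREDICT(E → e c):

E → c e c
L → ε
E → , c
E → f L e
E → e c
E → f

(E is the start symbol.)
PREDICT(E → e c) = (FIRST(RHS) \ {ε}) ∪ (FOLLOW(E) if ε ∈ FIRST(RHS), i.e. RHS ⇒* ε)
FIRST(e c) = { 'e' }
ε ∉ FIRST(e c), so FOLLOW(E) is not added.
PREDICT(E → e c) = { 'e' }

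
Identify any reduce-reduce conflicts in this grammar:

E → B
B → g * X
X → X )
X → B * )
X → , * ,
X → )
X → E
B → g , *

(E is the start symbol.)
Augment with E' → E and build the canonical LR(0) collection (I0 = CLOSURE({[E' → . E]}), then GOTO on every symbol after a dot until no new states appear). It has 17 states:
  I0: { [B → . g * X], [B → . g , *], [E → . B], [E' → . E] }  — shift
  I1: { [E → B .] }  — reduce
  I2: { [E' → E .] }  — accept
  I3: { [B → g . * X], [B → g . , *] }  — shift
  I4: { [B → . g * X], [B → . g , *], [B → g * . X], [E → . B], [X → . )], [X → . , * ,], [X → . B * )], [X → . E], [X → . X )] }  — shift
  I5: { [B → g , . *] }  — shift
  I6: { [B → g , * .] }  — reduce
  I7: { [X → ) .] }  — reduce
  I8: { [X → , . * ,] }  — shift
  I9: { [E → B .], [X → B . * )] }  — shift, reduce
  I10: { [X → E .] }  — reduce
  I11: { [B → g * X .], [X → X . )] }  — shift, reduce
  I12: { [X → X ) .] }  — reduce
  I13: { [X → B * . )] }  — shift
  I14: { [X → B * ) .] }  — reduce
  I15: { [X → , * . ,] }  — shift
  I16: { [X → , * , .] }  — reduce

No state contains more than one complete item.

Answer: No reduce-reduce conflicts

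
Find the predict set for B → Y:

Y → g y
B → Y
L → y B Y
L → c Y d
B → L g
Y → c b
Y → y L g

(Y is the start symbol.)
{ 'c', 'g', 'y' }

PREDICT(B → Y) = (FIRST(RHS) \ {ε}) ∪ (FOLLOW(B) if ε ∈ FIRST(RHS), i.e. RHS ⇒* ε)
FIRST(Y) = { 'c', 'g', 'y' }
FIRST(Y) = { 'c', 'g', 'y' }
ε ∉ FIRST(Y), so FOLLOW(B) is not added.
PREDICT(B → Y) = { 'c', 'g', 'y' }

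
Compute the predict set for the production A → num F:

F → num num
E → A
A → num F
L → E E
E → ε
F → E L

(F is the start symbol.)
{ 'num' }

PREDICT(A → num F) = (FIRST(RHS) \ {ε}) ∪ (FOLLOW(A) if ε ∈ FIRST(RHS), i.e. RHS ⇒* ε)
FIRST(num F) = { 'num' }
ε ∉ FIRST(num F), so FOLLOW(A) is not added.
PREDICT(A → num F) = { 'num' }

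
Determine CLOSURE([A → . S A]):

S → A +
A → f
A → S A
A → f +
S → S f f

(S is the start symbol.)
{ [A → . S A], [A → . f +], [A → . f], [S → . A +], [S → . S f f] }

To compute CLOSURE, for each item [A → α.Bβ] where B is a non-terminal, add [B → .γ] for all productions B → γ; repeat for the newly added items until nothing changes.

Start with: [A → . S A]
  [A → . S A] has the dot before S: add [S → . A +], [S → . S f f]
  [S → . A +] has the dot before A: add [A → . f], [A → . f +]
No further items can be added.

CLOSURE = { [A → . S A], [A → . f +], [A → . f], [S → . A +], [S → . S f f] }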